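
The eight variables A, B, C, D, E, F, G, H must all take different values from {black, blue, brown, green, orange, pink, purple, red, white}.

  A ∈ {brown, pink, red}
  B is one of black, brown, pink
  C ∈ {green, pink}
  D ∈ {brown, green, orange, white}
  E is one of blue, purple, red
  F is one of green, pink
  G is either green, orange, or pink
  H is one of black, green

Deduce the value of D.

white

The 2 variables C and F are confined to {green, pink}, which locks those values in; drop them from A, B, D, G, H.
G must be orange (only option left). Strike orange from D.
H must be black (only option left). Eliminate black elsewhere: B.
B's domain is down to {brown}, so B = brown. Strike brown from A, D.
So D = white.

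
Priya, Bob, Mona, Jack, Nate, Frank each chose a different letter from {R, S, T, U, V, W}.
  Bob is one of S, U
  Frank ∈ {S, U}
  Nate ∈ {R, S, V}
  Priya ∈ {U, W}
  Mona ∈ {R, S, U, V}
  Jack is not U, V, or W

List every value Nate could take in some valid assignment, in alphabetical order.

R, V

The 6 variables draw from only 6 values {R, S, T, U, V, W}, so each is used; only Jack can be T, hence Jack = T.
Among the 5 still-open variables, W fits only Priya (and all 5 values in {R, S, U, V, W} must be used), so Priya = W.
Bob and Frank between them cover only {S, U} — a naked pair. Remove those values from Mona, Nate.
No further eliminations apply; Nate can still be any of R, V.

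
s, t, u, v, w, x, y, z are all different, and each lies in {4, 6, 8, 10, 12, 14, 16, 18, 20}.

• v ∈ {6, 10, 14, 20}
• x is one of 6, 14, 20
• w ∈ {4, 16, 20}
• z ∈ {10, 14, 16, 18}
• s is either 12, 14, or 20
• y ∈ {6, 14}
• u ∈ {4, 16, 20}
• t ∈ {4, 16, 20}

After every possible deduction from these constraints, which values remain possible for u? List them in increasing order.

4, 16, 20

The 8 variables draw from only 8 values {4, 6, 10, 12, 14, 16, 18, 20}, so each is used; only s can be 12, hence s = 12.
The 7 still-open variables together cover exactly {4, 6, 10, 14, 16, 18, 20} — 7 values for 7 variables — and 18 appears only in z's list, so z = 18.
Among the 6 still-open variables, 10 fits only v (and all 6 values in {4, 6, 10, 14, 16, 20} must be used), so v = 10.
t, u, w share exactly the 3 values {4, 16, 20}; by pigeonhole those values go to them, so strike 4, 16, 20 from x.
No further eliminations apply; u can still be any of 4, 16, 20.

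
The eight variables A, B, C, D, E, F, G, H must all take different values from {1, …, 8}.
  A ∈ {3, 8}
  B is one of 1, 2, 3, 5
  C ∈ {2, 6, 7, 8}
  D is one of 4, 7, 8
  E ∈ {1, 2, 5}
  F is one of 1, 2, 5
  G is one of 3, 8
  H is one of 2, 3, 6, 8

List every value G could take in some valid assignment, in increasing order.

3, 8

Among the 8 variables, 4 fits only D (and all 8 values in {1, 2, 3, 4, 5, 6, 7, 8} must be used), so D = 4.
The 7 still-open variables draw from only 7 values {1, 2, 3, 5, 6, 7, 8}, so each is used; only C can be 7, hence C = 7.
The 6 still-open variables together cover exactly {1, 2, 3, 5, 6, 8} — 6 values for 6 variables — and 6 appears only in H's list, so H = 6.
A and G share exactly the 2 values {3, 8}; by pigeonhole those values go to them, so strike 3, 8 from B.
No further eliminations apply; G can still be any of 3, 8.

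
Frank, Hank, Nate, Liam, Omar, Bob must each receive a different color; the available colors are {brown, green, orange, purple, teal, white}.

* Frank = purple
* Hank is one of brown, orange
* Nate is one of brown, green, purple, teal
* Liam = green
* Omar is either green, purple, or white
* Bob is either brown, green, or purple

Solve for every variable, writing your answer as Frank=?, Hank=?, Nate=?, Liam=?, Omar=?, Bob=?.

Frank=purple, Hank=orange, Nate=teal, Liam=green, Omar=white, Bob=brown

Frank has just one choice, so Frank = purple. So Nate, Omar, Bob can't be purple.
Liam has just one choice, so Liam = green. So Nate, Omar, Bob can't be green.
Omar has just one choice, so Omar = white.
Bob's domain is down to {brown}, so Bob = brown. Remove brown from Hank, Nate.
Hank must be orange (only option left).
Nate has just one choice, so Nate = teal.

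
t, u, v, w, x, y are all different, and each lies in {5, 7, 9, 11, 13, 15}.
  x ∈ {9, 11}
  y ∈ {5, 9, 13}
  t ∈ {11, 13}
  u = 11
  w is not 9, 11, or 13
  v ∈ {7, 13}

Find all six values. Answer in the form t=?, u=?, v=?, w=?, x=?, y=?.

u must be 11 (only option left). Remove 11 from t, x.
x must be 9 (only option left). Eliminate 9 elsewhere: y.
t has just one choice, so t = 13. Strike 13 from v, y.
v's domain is down to {7}, so v = 7. So w can't be 7.
y's domain is down to {5}, so y = 5. Strike 5 from w.
That leaves w = 15.

t=13, u=11, v=7, w=15, x=9, y=5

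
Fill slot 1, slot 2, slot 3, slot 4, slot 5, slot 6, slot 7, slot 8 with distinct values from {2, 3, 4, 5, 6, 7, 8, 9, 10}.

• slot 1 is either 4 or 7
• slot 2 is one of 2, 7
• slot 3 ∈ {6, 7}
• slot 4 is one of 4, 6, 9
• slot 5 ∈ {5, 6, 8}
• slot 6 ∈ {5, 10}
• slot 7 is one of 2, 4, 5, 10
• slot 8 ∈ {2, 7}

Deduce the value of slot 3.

6

The 8 variables together cover exactly {2, 4, 5, 6, 7, 8, 9, 10} — 8 values for 8 variables — and 8 appears only in slot 5's list, so slot 5 = 8.
The 7 still-open variables draw from only 7 values {2, 4, 5, 6, 7, 9, 10}, so each is used; only slot 4 can be 9, hence slot 4 = 9.
Among the 6 still-open variables, 6 fits only slot 3 (and all 6 values in {2, 4, 5, 6, 7, 10} must be used), so slot 3 = 6.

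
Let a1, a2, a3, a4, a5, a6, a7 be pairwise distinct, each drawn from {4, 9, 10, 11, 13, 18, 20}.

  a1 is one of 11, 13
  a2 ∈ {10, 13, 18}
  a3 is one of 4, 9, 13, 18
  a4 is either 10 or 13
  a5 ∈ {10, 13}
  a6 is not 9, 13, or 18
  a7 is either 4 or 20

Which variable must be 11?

a1

The 7 variables draw from only 7 values {4, 9, 10, 11, 13, 18, 20}, so each is used; only a3 can be 9, hence a3 = 9.
The 6 still-open variables together cover exactly {4, 10, 11, 13, 18, 20} — 6 values for 6 variables — and 18 appears only in a2's list, so a2 = 18.
The 2 variables a4 and a5 are confined to {10, 13}, which locks those values in; drop them from a1, a6.
So 11 goes to a1.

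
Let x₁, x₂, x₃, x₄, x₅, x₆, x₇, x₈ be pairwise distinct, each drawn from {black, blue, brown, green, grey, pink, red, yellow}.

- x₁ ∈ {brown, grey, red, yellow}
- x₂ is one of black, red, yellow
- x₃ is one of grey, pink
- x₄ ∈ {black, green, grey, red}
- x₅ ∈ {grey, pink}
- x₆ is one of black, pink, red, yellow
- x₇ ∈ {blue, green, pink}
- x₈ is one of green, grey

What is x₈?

The 8 variables together cover exactly {black, blue, brown, green, grey, pink, red, yellow} — 8 values for 8 variables — and blue appears only in x₇'s list, so x₇ = blue.
The 7 still-open variables draw from only 7 values {black, brown, green, grey, pink, red, yellow}, so each is used; only x₁ can be brown, hence x₁ = brown.
The 2 variables x₃ and x₅ are confined to {grey, pink}, which locks those values in; drop them from x₄, x₆, x₈.
So x₈ = green.

green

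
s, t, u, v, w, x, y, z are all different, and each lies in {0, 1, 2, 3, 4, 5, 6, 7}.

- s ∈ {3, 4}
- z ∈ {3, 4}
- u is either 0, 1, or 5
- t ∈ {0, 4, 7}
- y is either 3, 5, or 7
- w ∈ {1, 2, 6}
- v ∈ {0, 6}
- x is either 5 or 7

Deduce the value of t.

0

The 8 variables together cover exactly {0, 1, 2, 3, 4, 5, 6, 7} — 8 values for 8 variables — and 2 appears only in w's list, so w = 2.
Among the 7 still-open variables, 1 fits only u (and all 7 values in {0, 1, 3, 4, 5, 6, 7} must be used), so u = 1.
Among the 6 still-open variables, 6 fits only v (and all 6 values in {0, 3, 4, 5, 6, 7} must be used), so v = 6.
The 5 still-open variables together cover exactly {0, 3, 4, 5, 7} — 5 values for 5 variables — and 0 appears only in t's list, so t = 0.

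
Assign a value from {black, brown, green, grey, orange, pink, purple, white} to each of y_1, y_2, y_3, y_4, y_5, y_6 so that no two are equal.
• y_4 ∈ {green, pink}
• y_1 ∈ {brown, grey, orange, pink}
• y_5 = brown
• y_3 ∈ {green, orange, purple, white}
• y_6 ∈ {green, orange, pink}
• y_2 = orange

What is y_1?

grey

y_2 must be orange (only option left). Eliminate orange elsewhere: y_1, y_3, y_6.
y_5 has just one choice, so y_5 = brown. Eliminate brown elsewhere: y_1.
y_4 and y_6 share exactly the 2 values {green, pink}; by pigeonhole those values go to them, so strike green, pink from y_1, y_3.
So y_1 = grey.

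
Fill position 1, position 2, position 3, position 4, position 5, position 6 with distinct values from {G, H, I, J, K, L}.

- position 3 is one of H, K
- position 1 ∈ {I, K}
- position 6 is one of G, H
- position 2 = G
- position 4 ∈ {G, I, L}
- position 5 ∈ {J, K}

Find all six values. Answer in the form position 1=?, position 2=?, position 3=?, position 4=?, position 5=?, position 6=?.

position 2 must be G (only option left). Eliminate G elsewhere: position 4, position 6.
position 6's domain is down to {H}, so position 6 = H. Strike H from position 3.
position 3 has just one choice, so position 3 = K. Eliminate K elsewhere: position 1, position 5.
position 5 must be J (only option left).
position 1 must be I (only option left). Eliminate I elsewhere: position 4.
position 4's domain is down to {L}, so position 4 = L.

position 1=I, position 2=G, position 3=K, position 4=L, position 5=J, position 6=H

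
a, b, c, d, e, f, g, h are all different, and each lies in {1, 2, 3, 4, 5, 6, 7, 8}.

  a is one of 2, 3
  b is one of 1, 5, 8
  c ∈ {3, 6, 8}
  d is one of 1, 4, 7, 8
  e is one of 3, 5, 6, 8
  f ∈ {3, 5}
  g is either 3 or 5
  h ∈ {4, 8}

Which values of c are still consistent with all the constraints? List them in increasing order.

Among the 8 variables, 2 fits only a (and all 8 values in {1, 2, 3, 4, 5, 6, 7, 8} must be used), so a = 2.
The 7 still-open variables draw from only 7 values {1, 3, 4, 5, 6, 7, 8}, so each is used; only d can be 7, hence d = 7.
The 6 still-open variables draw from only 6 values {1, 3, 4, 5, 6, 8}, so each is used; only b can be 1, hence b = 1.
Among the 5 still-open variables, 4 fits only h (and all 5 values in {3, 4, 5, 6, 8} must be used), so h = 4.
f and g share exactly the 2 values {3, 5}; by pigeonhole those values go to them, so strike 3, 5 from c, e.
No further eliminations apply; c can still be any of 6, 8.

6, 8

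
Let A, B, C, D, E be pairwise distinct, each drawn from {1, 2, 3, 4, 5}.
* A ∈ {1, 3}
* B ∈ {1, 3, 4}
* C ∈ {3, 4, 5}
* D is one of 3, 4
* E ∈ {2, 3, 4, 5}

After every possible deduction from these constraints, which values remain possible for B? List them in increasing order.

The 5 variables draw from only 5 values {1, 2, 3, 4, 5}, so each is used; only E can be 2, hence E = 2.
The 4 still-open variables draw from only 4 values {1, 3, 4, 5}, so each is used; only C can be 5, hence C = 5.
No further eliminations apply; B can still be any of 1, 3, 4.

1, 3, 4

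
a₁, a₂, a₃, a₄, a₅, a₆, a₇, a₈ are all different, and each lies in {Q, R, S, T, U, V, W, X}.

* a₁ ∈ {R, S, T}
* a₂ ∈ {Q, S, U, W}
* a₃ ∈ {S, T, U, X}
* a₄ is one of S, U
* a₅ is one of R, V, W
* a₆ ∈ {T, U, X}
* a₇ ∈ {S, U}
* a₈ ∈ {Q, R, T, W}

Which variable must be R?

a₁

Among the 8 variables, V fits only a₅ (and all 8 values in {Q, R, S, T, U, V, W, X} must be used), so a₅ = V.
a₄ and a₇ share exactly the 2 values {S, U}; by pigeonhole those values go to them, so strike S, U from a₁, a₂, a₃, a₆.
a₃ and a₆ between them cover only {T, X} — a naked pair. Remove those values from a₁, a₈.
So R goes to a₁.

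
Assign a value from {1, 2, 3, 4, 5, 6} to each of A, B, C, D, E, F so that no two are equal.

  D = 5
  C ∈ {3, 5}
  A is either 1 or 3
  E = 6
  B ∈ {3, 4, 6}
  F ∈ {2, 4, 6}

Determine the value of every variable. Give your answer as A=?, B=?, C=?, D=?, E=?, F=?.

D's domain is down to {5}, so D = 5. Strike 5 from C.
E has just one choice, so E = 6. So B, F can't be 6.
That leaves C = 3. Eliminate 3 elsewhere: A, B.
A must be 1 (only option left).
B has just one choice, so B = 4. Eliminate 4 elsewhere: F.
F must be 2 (only option left).

A=1, B=4, C=3, D=5, E=6, F=2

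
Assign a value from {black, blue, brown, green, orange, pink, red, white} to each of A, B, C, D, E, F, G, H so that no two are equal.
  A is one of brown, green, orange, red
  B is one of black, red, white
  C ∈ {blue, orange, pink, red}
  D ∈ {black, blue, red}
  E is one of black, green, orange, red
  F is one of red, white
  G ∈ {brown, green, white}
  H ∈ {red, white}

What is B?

black

The 8 variables draw from only 8 values {black, blue, brown, green, orange, pink, red, white}, so each is used; only C can be pink, hence C = pink.
The 7 still-open variables draw from only 7 values {black, blue, brown, green, orange, red, white}, so each is used; only D can be blue, hence D = blue.
The 2 variables F and H are confined to {red, white}, which locks those values in; drop them from A, B, E, G.
So B = black.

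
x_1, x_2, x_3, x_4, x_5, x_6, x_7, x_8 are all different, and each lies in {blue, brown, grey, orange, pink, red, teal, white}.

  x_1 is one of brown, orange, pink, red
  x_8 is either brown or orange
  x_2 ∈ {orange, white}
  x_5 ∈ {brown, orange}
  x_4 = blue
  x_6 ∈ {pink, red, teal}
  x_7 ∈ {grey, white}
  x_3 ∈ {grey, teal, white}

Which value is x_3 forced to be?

x_4's domain is down to {blue}, so x_4 = blue.
x_5 and x_8 between them cover only {brown, orange} — a naked pair. Remove those values from x_1, x_2.
x_2 has just one choice, so x_2 = white. Remove white from x_3, x_7.
x_7 has just one choice, so x_7 = grey. So x_3 can't be grey.
So x_3 = teal.

teal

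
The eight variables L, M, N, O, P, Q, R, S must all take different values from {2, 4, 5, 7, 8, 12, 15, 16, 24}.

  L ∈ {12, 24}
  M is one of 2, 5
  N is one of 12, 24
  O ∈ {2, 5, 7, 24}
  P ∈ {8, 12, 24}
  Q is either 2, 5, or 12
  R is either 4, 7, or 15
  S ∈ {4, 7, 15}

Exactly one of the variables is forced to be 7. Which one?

Among the 8 variables, 8 fits only P (and all 8 values in {2, 4, 5, 7, 8, 12, 15, 24} must be used), so P = 8.
The 2 variables L and N are confined to {12, 24}, which locks those values in; drop them from O, Q.
The 2 variables M and Q are confined to {2, 5}, which locks those values in; drop them from O.
So 7 goes to O.

O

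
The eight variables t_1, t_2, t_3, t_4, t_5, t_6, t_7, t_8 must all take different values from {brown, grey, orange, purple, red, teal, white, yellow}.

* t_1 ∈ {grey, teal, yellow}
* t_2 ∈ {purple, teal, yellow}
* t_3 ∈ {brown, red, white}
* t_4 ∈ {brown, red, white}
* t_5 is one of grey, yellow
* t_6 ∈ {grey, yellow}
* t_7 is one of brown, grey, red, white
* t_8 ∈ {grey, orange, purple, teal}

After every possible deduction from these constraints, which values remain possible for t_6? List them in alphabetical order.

grey, yellow

The 8 variables draw from only 8 values {brown, grey, orange, purple, red, teal, white, yellow}, so each is used; only t_8 can be orange, hence t_8 = orange.
Among the 7 still-open variables, purple fits only t_2 (and all 7 values in {brown, grey, purple, red, teal, white, yellow} must be used), so t_2 = purple.
The 6 still-open variables draw from only 6 values {brown, grey, red, teal, white, yellow}, so each is used; only t_1 can be teal, hence t_1 = teal.
t_5 and t_6 share exactly the 2 values {grey, yellow}; by pigeonhole those values go to them, so strike grey, yellow from t_7.
No further eliminations apply; t_6 can still be any of grey, yellow.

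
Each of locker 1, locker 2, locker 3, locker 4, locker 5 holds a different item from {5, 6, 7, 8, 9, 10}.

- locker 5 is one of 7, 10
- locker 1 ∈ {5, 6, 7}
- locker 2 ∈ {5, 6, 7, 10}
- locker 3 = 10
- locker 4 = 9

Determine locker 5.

7

locker 3 has just one choice, so locker 3 = 10. Strike 10 from locker 2, locker 5.
So locker 5 = 7.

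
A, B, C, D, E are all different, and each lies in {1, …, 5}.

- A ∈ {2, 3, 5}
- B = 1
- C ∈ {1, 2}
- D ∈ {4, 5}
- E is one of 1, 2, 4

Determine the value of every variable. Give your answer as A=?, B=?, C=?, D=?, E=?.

A=3, B=1, C=2, D=5, E=4

B has just one choice, so B = 1. Eliminate 1 elsewhere: C, E.
C must be 2 (only option left). Eliminate 2 elsewhere: A, E.
E has just one choice, so E = 4. So D can't be 4.
D's domain is down to {5}, so D = 5. Eliminate 5 elsewhere: A.
A must be 3 (only option left).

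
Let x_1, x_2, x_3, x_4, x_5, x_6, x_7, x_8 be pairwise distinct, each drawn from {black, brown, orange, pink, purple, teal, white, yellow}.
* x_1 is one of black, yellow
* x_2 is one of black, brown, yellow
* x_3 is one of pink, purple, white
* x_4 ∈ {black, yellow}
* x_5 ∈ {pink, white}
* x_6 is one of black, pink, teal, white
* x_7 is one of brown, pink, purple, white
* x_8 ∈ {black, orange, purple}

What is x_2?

The 8 variables draw from only 8 values {black, brown, orange, pink, purple, teal, white, yellow}, so each is used; only x_8 can be orange, hence x_8 = orange.
Among the 7 still-open variables, teal fits only x_6 (and all 7 values in {black, brown, pink, purple, teal, white, yellow} must be used), so x_6 = teal.
x_1 and x_4 between them cover only {black, yellow} — a naked pair. Remove those values from x_2.
So x_2 = brown.

brown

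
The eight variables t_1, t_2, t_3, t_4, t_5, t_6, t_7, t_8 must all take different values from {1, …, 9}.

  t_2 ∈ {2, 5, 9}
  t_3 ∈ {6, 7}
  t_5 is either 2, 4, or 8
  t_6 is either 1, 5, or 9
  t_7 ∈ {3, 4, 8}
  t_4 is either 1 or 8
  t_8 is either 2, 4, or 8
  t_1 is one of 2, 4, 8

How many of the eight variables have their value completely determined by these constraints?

The 3 variables t_1, t_5, t_8 are confined to {2, 4, 8}, which locks those values in; drop them from t_2, t_4, t_7.
That leaves t_4 = 1. Strike 1 from t_6.
t_7 must be 3 (only option left).
Determined: t_4=1, t_7=3. The other variables each still have more than one consistent value. That makes 2.

2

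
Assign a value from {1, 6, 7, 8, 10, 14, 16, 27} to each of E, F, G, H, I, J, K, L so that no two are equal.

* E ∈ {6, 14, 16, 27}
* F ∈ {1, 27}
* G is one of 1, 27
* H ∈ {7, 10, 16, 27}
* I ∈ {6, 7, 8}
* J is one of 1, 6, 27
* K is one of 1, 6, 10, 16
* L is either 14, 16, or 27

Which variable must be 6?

The 8 variables together cover exactly {1, 6, 7, 8, 10, 14, 16, 27} — 8 values for 8 variables — and 8 appears only in I's list, so I = 8.
Among the 7 still-open variables, 7 fits only H (and all 7 values in {1, 6, 7, 10, 14, 16, 27} must be used), so H = 7.
The 6 still-open variables together cover exactly {1, 6, 10, 14, 16, 27} — 6 values for 6 variables — and 10 appears only in K's list, so K = 10.
F and G between them cover only {1, 27} — a naked pair. Remove those values from E, J, L.
So 6 goes to J.

J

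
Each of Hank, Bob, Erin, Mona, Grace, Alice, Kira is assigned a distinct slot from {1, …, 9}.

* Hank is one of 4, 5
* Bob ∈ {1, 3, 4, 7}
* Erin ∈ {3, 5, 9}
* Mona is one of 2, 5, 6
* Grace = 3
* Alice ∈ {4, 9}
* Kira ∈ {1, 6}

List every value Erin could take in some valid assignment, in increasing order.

5, 9

Grace has just one choice, so Grace = 3. Remove 3 from Bob, Erin.
Hank, Erin, Alice between them cover only {4, 5, 9} — a naked triple. Remove those values from Bob, Mona.
No further eliminations apply; Erin can still be any of 5, 9.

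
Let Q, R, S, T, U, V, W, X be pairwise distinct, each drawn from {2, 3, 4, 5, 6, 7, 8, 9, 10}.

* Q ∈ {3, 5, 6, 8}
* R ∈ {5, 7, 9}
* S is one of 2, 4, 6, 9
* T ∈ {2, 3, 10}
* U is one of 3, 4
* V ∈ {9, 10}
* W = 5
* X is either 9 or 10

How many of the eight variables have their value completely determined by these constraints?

W has just one choice, so W = 5. Strike 5 from Q, R.
V and X share exactly the 2 values {9, 10}; by pigeonhole those values go to them, so strike 9, 10 from R, S, T.
That leaves R = 7.
Determined: R=7, W=5. The other variables each still have more than one consistent value. That makes 2.

2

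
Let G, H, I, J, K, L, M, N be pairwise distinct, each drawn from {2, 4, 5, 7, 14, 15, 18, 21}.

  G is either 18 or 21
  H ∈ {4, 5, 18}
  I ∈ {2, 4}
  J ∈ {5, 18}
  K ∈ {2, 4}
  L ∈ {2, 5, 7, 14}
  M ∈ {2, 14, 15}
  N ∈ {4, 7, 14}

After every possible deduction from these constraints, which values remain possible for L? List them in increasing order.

7, 14

The 8 variables draw from only 8 values {2, 4, 5, 7, 14, 15, 18, 21}, so each is used; only M can be 15, hence M = 15.
Among the 7 still-open variables, 21 fits only G (and all 7 values in {2, 4, 5, 7, 14, 18, 21} must be used), so G = 21.
I and K between them cover only {2, 4} — a naked pair. Remove those values from H, L, N.
The 2 variables H and J are confined to {5, 18}, which locks those values in; drop them from L.
No further eliminations apply; L can still be any of 7, 14.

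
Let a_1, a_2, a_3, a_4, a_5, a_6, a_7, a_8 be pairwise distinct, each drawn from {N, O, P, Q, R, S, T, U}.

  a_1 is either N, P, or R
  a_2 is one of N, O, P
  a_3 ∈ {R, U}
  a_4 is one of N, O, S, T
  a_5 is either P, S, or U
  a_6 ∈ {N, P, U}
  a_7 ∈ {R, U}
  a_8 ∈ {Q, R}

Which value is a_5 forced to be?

Among the 8 variables, Q fits only a_8 (and all 8 values in {N, O, P, Q, R, S, T, U} must be used), so a_8 = Q.
Among the 7 still-open variables, T fits only a_4 (and all 7 values in {N, O, P, R, S, T, U} must be used), so a_4 = T.
The 6 still-open variables draw from only 6 values {N, O, P, R, S, U}, so each is used; only a_2 can be O, hence a_2 = O.
The 5 still-open variables draw from only 5 values {N, P, R, S, U}, so each is used; only a_5 can be S, hence a_5 = S.

S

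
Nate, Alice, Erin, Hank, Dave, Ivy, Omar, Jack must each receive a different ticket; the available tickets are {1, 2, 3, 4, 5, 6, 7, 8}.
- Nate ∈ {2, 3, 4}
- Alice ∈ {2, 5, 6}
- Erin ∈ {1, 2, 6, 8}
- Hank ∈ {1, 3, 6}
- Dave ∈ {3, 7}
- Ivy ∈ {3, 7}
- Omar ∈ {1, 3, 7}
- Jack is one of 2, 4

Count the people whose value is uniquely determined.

The 8 variables draw from only 8 values {1, 2, 3, 4, 5, 6, 7, 8}, so each is used; only Alice can be 5, hence Alice = 5.
The 7 still-open variables draw from only 7 values {1, 2, 3, 4, 6, 7, 8}, so each is used; only Erin can be 8, hence Erin = 8.
The 6 still-open variables together cover exactly {1, 2, 3, 4, 6, 7} — 6 values for 6 variables — and 6 appears only in Hank's list, so Hank = 6.
Among the 5 still-open variables, 1 fits only Omar (and all 5 values in {1, 2, 3, 4, 7} must be used), so Omar = 1.
The 2 variables Dave and Ivy are confined to {3, 7}, which locks those values in; drop them from Nate.
Determined: Alice=5, Erin=8, Hank=6, Omar=1. The other people each still have more than one consistent value. That makes 4.

4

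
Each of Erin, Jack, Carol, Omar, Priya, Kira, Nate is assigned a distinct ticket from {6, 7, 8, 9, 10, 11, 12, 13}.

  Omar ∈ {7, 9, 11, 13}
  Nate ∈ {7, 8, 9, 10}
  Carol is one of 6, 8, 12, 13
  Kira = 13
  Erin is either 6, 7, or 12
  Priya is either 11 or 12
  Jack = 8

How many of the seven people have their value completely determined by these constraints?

Jack must be 8 (only option left). Remove 8 from Carol, Nate.
Kira's domain is down to {13}, so Kira = 13. Eliminate 13 elsewhere: Carol, Omar.
Determined: Jack=8, Kira=13. The other people each still have more than one consistent value. That makes 2.

2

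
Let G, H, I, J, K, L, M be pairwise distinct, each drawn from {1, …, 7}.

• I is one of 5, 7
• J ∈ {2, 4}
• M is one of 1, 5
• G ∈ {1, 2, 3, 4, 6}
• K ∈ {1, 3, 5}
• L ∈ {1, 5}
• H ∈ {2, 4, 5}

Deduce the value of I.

Among the 7 variables, 6 fits only G (and all 7 values in {1, 2, 3, 4, 5, 6, 7} must be used), so G = 6.
The 6 still-open variables together cover exactly {1, 2, 3, 4, 5, 7} — 6 values for 6 variables — and 3 appears only in K's list, so K = 3.
The 5 still-open variables draw from only 5 values {1, 2, 4, 5, 7}, so each is used; only I can be 7, hence I = 7.

7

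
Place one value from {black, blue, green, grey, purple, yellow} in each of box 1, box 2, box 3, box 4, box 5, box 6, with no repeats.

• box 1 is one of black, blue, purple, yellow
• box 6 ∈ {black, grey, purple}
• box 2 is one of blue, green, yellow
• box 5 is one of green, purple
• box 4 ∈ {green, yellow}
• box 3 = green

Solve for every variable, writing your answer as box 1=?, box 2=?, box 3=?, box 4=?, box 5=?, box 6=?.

box 1=black, box 2=blue, box 3=green, box 4=yellow, box 5=purple, box 6=grey

box 3 must be green (only option left). Remove green from box 2, box 4, box 5.
That leaves box 4 = yellow. Eliminate yellow elsewhere: box 1, box 2.
That leaves box 5 = purple. Remove purple from box 1, box 6.
box 2 must be blue (only option left). Eliminate blue elsewhere: box 1.
box 1 has just one choice, so box 1 = black. Strike black from box 6.
That leaves box 6 = grey.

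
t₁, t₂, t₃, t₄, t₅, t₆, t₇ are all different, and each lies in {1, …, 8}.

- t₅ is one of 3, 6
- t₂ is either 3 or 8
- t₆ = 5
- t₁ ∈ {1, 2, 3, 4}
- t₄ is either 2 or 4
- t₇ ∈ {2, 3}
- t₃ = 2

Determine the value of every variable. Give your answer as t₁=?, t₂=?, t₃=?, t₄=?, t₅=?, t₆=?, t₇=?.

t₃ has just one choice, so t₃ = 2. Eliminate 2 elsewhere: t₁, t₄, t₇.
That leaves t₄ = 4. Remove 4 from t₁.
t₆'s domain is down to {5}, so t₆ = 5.
That leaves t₇ = 3. Remove 3 from t₁, t₂, t₅.
That leaves t₁ = 1.
That leaves t₂ = 8.
t₅'s domain is down to {6}, so t₅ = 6.

t₁=1, t₂=8, t₃=2, t₄=4, t₅=6, t₆=5, t₇=3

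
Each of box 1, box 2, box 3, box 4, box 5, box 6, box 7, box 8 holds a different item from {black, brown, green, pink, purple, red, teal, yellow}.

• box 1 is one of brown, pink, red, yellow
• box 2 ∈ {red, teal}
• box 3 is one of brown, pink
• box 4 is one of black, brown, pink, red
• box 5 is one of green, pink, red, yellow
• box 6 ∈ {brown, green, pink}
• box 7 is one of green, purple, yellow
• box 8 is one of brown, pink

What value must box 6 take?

Among the 8 variables, black fits only box 4 (and all 8 values in {black, brown, green, pink, purple, red, teal, yellow} must be used), so box 4 = black.
Among the 7 still-open variables, purple fits only box 7 (and all 7 values in {brown, green, pink, purple, red, teal, yellow} must be used), so box 7 = purple.
The 6 still-open variables draw from only 6 values {brown, green, pink, red, teal, yellow}, so each is used; only box 2 can be teal, hence box 2 = teal.
The 2 variables box 3 and box 8 are confined to {brown, pink}, which locks those values in; drop them from box 1, box 5, box 6.
So box 6 = green.

green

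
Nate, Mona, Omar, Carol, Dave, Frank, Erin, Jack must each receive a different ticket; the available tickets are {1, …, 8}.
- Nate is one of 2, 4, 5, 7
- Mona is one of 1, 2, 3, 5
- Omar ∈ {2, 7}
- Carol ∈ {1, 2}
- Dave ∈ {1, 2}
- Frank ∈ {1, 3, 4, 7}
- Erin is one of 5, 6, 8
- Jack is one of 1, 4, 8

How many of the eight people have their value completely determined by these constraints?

3

The 8 variables draw from only 8 values {1, 2, 3, 4, 5, 6, 7, 8}, so each is used; only Erin can be 6, hence Erin = 6.
The 7 still-open variables draw from only 7 values {1, 2, 3, 4, 5, 7, 8}, so each is used; only Jack can be 8, hence Jack = 8.
Carol and Dave between them cover only {1, 2} — a naked pair. Remove those values from Nate, Mona, Omar, Frank.
Omar must be 7 (only option left). Strike 7 from Nate, Frank.
Determined: Omar=7, Erin=6, Jack=8. The other people each still have more than one consistent value. That makes 3.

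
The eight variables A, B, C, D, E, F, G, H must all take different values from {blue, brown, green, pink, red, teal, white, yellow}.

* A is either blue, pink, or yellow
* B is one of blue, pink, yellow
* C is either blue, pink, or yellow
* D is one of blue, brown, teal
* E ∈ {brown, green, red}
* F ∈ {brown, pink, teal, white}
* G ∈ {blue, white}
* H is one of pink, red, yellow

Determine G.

white

The 8 variables draw from only 8 values {blue, brown, green, pink, red, teal, white, yellow}, so each is used; only E can be green, hence E = green.
The 7 still-open variables draw from only 7 values {blue, brown, pink, red, teal, white, yellow}, so each is used; only H can be red, hence H = red.
The 3 variables A, B, C are confined to {blue, pink, yellow}, which locks those values in; drop them from D, F, G.
So G = white.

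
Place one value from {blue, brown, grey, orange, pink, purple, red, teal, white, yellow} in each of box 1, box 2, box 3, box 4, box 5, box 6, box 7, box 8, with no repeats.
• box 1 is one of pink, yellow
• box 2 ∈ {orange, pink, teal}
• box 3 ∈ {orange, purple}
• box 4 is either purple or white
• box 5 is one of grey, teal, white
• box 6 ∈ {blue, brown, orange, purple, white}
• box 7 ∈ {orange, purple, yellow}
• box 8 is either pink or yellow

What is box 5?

grey

box 1 and box 8 share exactly the 2 values {pink, yellow}; by pigeonhole those values go to them, so strike pink, yellow from box 2, box 7.
box 3 and box 7 share exactly the 2 values {orange, purple}; by pigeonhole those values go to them, so strike orange, purple from box 2, box 4, box 6.
box 2 must be teal (only option left). Strike teal from box 5.
box 4's domain is down to {white}, so box 4 = white. Strike white from box 5, box 6.
So box 5 = grey.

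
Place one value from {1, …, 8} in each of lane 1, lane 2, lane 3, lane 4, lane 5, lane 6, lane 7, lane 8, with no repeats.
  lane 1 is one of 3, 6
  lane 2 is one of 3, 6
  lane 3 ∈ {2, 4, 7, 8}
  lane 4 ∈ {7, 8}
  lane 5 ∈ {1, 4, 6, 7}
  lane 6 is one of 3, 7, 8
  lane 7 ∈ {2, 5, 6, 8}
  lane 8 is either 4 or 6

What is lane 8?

The 8 variables together cover exactly {1, 2, 3, 4, 5, 6, 7, 8} — 8 values for 8 variables — and 1 appears only in lane 5's list, so lane 5 = 1.
The 7 still-open variables draw from only 7 values {2, 3, 4, 5, 6, 7, 8}, so each is used; only lane 7 can be 5, hence lane 7 = 5.
Among the 6 still-open variables, 2 fits only lane 3 (and all 6 values in {2, 3, 4, 6, 7, 8} must be used), so lane 3 = 2.
The 5 still-open variables draw from only 5 values {3, 4, 6, 7, 8}, so each is used; only lane 8 can be 4, hence lane 8 = 4.

4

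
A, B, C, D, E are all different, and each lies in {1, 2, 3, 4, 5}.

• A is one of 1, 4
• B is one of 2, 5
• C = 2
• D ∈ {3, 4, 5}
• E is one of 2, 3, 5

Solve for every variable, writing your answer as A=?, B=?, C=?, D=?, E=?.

C has just one choice, so C = 2. Remove 2 from B, E.
B has just one choice, so B = 5. Strike 5 from D, E.
E's domain is down to {3}, so E = 3. So D can't be 3.
D's domain is down to {4}, so D = 4. Remove 4 from A.
That leaves A = 1.

A=1, B=5, C=2, D=4, E=3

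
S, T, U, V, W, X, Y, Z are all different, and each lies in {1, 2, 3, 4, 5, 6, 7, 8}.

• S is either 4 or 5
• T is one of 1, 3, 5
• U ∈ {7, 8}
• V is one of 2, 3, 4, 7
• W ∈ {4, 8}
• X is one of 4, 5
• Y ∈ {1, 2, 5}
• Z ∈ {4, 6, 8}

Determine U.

7

The 8 variables draw from only 8 values {1, 2, 3, 4, 5, 6, 7, 8}, so each is used; only Z can be 6, hence Z = 6.
The 2 variables S and X are confined to {4, 5}, which locks those values in; drop them from T, V, W, Y.
W has just one choice, so W = 8. So U can't be 8.
So U = 7.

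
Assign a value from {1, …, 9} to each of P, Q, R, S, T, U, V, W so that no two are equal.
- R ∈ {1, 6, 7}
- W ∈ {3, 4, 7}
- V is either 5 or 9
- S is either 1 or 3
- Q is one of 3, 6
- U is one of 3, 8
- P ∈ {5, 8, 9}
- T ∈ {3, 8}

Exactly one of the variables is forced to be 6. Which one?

Q

Among the 8 variables, 4 fits only W (and all 8 values in {1, 3, 4, 5, 6, 7, 8, 9} must be used), so W = 4.
The 7 still-open variables draw from only 7 values {1, 3, 5, 6, 7, 8, 9}, so each is used; only R can be 7, hence R = 7.
The 6 still-open variables together cover exactly {1, 3, 5, 6, 8, 9} — 6 values for 6 variables — and 1 appears only in S's list, so S = 1.
The 5 still-open variables together cover exactly {3, 5, 6, 8, 9} — 5 values for 5 variables — and 6 appears only in Q's list, so Q = 6.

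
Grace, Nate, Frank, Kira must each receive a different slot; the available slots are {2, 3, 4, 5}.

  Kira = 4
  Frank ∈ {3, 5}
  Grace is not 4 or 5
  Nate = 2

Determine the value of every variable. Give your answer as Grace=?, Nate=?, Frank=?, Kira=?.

Grace=3, Nate=2, Frank=5, Kira=4

Nate must be 2 (only option left). Strike 2 from Grace.
That leaves Kira = 4.
Grace must be 3 (only option left). Remove 3 from Frank.
Frank must be 5 (only option left).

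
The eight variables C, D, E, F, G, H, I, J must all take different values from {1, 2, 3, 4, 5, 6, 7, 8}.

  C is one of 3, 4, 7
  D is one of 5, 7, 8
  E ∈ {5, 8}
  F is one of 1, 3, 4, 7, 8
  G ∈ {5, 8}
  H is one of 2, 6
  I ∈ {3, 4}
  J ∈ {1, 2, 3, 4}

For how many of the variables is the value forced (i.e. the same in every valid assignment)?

The 8 variables draw from only 8 values {1, 2, 3, 4, 5, 6, 7, 8}, so each is used; only H can be 6, hence H = 6.
Among the 7 still-open variables, 2 fits only J (and all 7 values in {1, 2, 3, 4, 5, 7, 8} must be used), so J = 2.
The 6 still-open variables draw from only 6 values {1, 3, 4, 5, 7, 8}, so each is used; only F can be 1, hence F = 1.
E and G between them cover only {5, 8} — a naked pair. Remove those values from D.
D has just one choice, so D = 7. Eliminate 7 elsewhere: C.
Determined: D=7, F=1, H=6, J=2. The other variables each still have more than one consistent value. That makes 4.

4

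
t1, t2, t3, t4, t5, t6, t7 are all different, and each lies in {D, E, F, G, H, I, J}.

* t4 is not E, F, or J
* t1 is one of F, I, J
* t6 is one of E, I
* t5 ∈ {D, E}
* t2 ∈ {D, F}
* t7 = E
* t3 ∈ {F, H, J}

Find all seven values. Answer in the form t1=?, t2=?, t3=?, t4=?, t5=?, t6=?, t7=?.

t7's domain is down to {E}, so t7 = E. Eliminate E elsewhere: t5, t6.
t5 has just one choice, so t5 = D. So t2, t4 can't be D.
t6's domain is down to {I}, so t6 = I. Remove I from t1, t4.
t2's domain is down to {F}, so t2 = F. So t1, t3 can't be F.
That leaves t1 = J. Eliminate J elsewhere: t3.
That leaves t3 = H. So t4 can't be H.
t4 must be G (only option left).

t1=J, t2=F, t3=H, t4=G, t5=D, t6=I, t7=E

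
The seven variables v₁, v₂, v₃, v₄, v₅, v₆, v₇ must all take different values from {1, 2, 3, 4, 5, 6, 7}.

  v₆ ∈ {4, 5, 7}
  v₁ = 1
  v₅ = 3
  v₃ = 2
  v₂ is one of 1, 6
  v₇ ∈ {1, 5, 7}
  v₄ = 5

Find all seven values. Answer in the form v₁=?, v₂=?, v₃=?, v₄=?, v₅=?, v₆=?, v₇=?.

v₁'s domain is down to {1}, so v₁ = 1. Remove 1 from v₂, v₇.
That leaves v₂ = 6.
v₃ must be 2 (only option left).
v₄ has just one choice, so v₄ = 5. Eliminate 5 elsewhere: v₆, v₇.
That leaves v₅ = 3.
v₇ has just one choice, so v₇ = 7. So v₆ can't be 7.
v₆ has just one choice, so v₆ = 4.

v₁=1, v₂=6, v₃=2, v₄=5, v₅=3, v₆=4, v₇=7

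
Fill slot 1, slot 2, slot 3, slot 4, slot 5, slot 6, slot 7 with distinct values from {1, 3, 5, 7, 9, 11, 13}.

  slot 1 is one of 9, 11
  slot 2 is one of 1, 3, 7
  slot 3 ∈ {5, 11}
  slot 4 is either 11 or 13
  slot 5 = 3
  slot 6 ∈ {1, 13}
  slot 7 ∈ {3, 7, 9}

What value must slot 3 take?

5

slot 5 must be 3 (only option left). Remove 3 from slot 2, slot 7.
The 6 still-open variables together cover exactly {1, 5, 7, 9, 11, 13} — 6 values for 6 variables — and 5 appears only in slot 3's list, so slot 3 = 5.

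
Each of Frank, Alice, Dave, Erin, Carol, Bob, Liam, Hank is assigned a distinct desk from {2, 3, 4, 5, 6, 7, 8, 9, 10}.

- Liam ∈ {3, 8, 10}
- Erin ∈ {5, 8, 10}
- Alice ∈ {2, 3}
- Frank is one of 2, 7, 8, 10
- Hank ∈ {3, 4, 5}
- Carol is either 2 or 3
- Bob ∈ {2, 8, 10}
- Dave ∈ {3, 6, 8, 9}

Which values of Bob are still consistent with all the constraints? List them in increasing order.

The 2 variables Alice and Carol are confined to {2, 3}, which locks those values in; drop them from Frank, Dave, Bob, Liam, Hank.
The 2 variables Bob and Liam are confined to {8, 10}, which locks those values in; drop them from Frank, Dave, Erin.
Frank must be 7 (only option left).
Erin must be 5 (only option left). Eliminate 5 elsewhere: Hank.
Hank must be 4 (only option left).
No further eliminations apply; Bob can still be any of 8, 10.

8, 10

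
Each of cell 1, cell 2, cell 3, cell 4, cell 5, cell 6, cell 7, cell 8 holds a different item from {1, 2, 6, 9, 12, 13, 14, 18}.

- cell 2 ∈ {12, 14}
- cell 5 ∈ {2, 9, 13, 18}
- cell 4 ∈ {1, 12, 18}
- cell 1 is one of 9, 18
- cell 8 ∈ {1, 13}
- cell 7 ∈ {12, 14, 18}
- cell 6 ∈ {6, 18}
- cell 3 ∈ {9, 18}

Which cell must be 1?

cell 4

The 8 variables draw from only 8 values {1, 2, 6, 9, 12, 13, 14, 18}, so each is used; only cell 5 can be 2, hence cell 5 = 2.
The 7 still-open variables together cover exactly {1, 6, 9, 12, 13, 14, 18} — 7 values for 7 variables — and 6 appears only in cell 6's list, so cell 6 = 6.
Among the 6 still-open variables, 13 fits only cell 8 (and all 6 values in {1, 9, 12, 13, 14, 18} must be used), so cell 8 = 13.
Among the 5 still-open variables, 1 fits only cell 4 (and all 5 values in {1, 9, 12, 14, 18} must be used), so cell 4 = 1.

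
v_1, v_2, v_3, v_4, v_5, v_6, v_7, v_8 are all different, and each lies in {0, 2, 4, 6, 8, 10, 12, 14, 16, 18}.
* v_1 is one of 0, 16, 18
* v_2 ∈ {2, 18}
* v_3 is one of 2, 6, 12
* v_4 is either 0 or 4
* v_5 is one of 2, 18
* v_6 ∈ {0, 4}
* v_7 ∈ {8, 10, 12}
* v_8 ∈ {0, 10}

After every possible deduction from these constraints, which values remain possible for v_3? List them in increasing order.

The 2 variables v_2 and v_5 are confined to {2, 18}, which locks those values in; drop them from v_1, v_3.
The 2 variables v_4 and v_6 are confined to {0, 4}, which locks those values in; drop them from v_1, v_8.
That leaves v_1 = 16.
v_8 has just one choice, so v_8 = 10. Remove 10 from v_7.
No further eliminations apply; v_3 can still be any of 6, 12.

6, 12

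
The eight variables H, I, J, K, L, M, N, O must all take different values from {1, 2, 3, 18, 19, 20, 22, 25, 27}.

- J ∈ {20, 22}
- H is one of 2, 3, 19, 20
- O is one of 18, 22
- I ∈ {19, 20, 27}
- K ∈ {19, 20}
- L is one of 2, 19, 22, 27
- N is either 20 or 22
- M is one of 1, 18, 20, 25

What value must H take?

3

The 2 variables J and N are confined to {20, 22}, which locks those values in; drop them from H, I, K, L, M, O.
That leaves K = 19. So H, I, L can't be 19.
O's domain is down to {18}, so O = 18. So M can't be 18.
That leaves I = 27. Strike 27 from L.
L has just one choice, so L = 2. Remove 2 from H.
So H = 3.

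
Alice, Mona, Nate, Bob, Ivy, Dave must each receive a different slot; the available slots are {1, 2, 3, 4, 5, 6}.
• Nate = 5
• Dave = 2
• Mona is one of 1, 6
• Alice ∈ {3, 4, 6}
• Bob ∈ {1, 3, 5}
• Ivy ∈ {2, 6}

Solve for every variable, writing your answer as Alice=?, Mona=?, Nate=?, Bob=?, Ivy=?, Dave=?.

Alice=4, Mona=1, Nate=5, Bob=3, Ivy=6, Dave=2

Nate's domain is down to {5}, so Nate = 5. Eliminate 5 elsewhere: Bob.
Dave's domain is down to {2}, so Dave = 2. Remove 2 from Ivy.
Ivy's domain is down to {6}, so Ivy = 6. So Alice, Mona can't be 6.
Mona's domain is down to {1}, so Mona = 1. Remove 1 from Bob.
Bob's domain is down to {3}, so Bob = 3. Eliminate 3 elsewhere: Alice.
Alice has just one choice, so Alice = 4.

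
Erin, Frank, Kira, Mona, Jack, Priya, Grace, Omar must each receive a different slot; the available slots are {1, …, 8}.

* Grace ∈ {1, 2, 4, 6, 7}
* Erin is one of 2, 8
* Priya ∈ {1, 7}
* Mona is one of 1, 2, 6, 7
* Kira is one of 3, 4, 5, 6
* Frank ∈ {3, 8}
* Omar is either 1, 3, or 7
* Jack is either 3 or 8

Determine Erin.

The 8 variables together cover exactly {1, 2, 3, 4, 5, 6, 7, 8} — 8 values for 8 variables — and 5 appears only in Kira's list, so Kira = 5.
The 7 still-open variables draw from only 7 values {1, 2, 3, 4, 6, 7, 8}, so each is used; only Grace can be 4, hence Grace = 4.
The 6 still-open variables draw from only 6 values {1, 2, 3, 6, 7, 8}, so each is used; only Mona can be 6, hence Mona = 6.
Among the 5 still-open variables, 2 fits only Erin (and all 5 values in {1, 2, 3, 7, 8} must be used), so Erin = 2.

2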